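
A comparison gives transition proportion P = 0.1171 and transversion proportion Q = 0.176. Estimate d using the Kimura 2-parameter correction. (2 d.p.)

0.37

Under the Kimura two-parameter model, d = −½ ln(1 − 2P − Q) − ¼ ln(1 − 2Q).
1 − 2P − Q = 0.5898, giving −½ ln(0.5898) = 0.263986.
1 − 2Q = 0.648, giving −¼ ln(0.648) = 0.108466.
d = 0.263986 + 0.108466 = 0.372452.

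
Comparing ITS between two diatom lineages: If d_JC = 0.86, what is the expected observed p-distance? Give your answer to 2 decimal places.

p = (3/4)(1 − e^(−4d/3)) = 0.75 × (1 − e^(-1.146667)) = 0.75 × (1 − 0.317694) = 0.511730.

0.51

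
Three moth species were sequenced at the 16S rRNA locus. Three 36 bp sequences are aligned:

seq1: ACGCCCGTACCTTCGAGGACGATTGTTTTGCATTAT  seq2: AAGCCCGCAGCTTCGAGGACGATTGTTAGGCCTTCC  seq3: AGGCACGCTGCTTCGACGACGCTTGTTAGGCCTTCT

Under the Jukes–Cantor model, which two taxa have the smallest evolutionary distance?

seq2 and seq3

seq1–seq2: 8/36 differ, p = 0.222, d = 0.264.
seq1–seq3: 11/36 differ, p = 0.306, d = 0.392.
seq2–seq3: 6/36 differ, p = 0.167, d = 0.188.
The smallest distance is between seq2 and seq3.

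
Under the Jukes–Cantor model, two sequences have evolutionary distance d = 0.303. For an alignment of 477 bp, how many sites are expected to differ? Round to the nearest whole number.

119

Invert JC69: p = (3/4)(1 − e^(−4d/3)) = 0.75 × (1 − e^(-0.404)) = 0.75 × (1 − 0.667644) = 0.249267.
Expected differing sites = pL ≈ 0.249267 × 477 = 118.900359 ≈ 119.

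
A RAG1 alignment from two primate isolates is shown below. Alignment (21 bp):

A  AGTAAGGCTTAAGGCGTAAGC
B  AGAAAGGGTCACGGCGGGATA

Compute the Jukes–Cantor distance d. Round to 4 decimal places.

The sequences differ at 8 of 21 sites (3, 8, 10, 12, 17, 18, 20, 21), so p = 8/21 ≈ 0.380952.
d = −(3/4) ln(1 − 4p/3) = −0.75 ln(1 − 0.507936) = −0.75 ln(0.492064)
  = −0.75 × (-0.709146) = 0.531860 substitutions/site.

0.5319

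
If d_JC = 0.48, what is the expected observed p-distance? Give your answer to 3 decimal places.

p = (3/4)(1 − e^(−4d/3)) = 0.75 × (1 − e^(-0.64)) = 0.75 × (1 − 0.527292) = 0.354531.

0.355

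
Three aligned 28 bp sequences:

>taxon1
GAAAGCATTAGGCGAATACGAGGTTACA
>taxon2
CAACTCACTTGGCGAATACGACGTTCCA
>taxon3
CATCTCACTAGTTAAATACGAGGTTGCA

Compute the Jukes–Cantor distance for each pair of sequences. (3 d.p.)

taxon1–taxon2: 7/28 sites differ → p = 0.25, d = −0.75 ln(1 − 0.333333) = 0.304098 ≈ 0.304.
taxon1–taxon3: 9/28 sites differ → p ≈ 0.321429, d = −0.75 ln(1 − 0.428572) = 0.419713 ≈ 0.420.
taxon2–taxon3: 7/28 sites differ → p = 0.25, d = −0.75 ln(1 − 0.333333) = 0.304098 ≈ 0.304.

d(taxon1,taxon2) = 0.304, d(taxon1,taxon3) = 0.420, d(taxon2,taxon3) = 0.304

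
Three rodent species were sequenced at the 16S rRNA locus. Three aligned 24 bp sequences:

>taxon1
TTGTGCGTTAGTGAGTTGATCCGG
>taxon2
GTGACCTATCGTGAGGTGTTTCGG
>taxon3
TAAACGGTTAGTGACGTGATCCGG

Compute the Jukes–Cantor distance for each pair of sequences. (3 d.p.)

d(taxon1,taxon2) = 0.520, d(taxon1,taxon3) = 0.369, d(taxon2,taxon3) = 0.608

taxon1–taxon2: 9/24 sites differ → p = 0.375, d = −0.75 ln(1 − 0.5) = 0.519860 ≈ 0.520.
taxon1–taxon3: 7/24 sites differ → p ≈ 0.291667, d = −0.75 ln(1 − 0.388889) = 0.369358 ≈ 0.369.
taxon2–taxon3: 10/24 sites differ → p ≈ 0.416667, d = −0.75 ln(1 − 0.555556) = 0.608198 ≈ 0.608.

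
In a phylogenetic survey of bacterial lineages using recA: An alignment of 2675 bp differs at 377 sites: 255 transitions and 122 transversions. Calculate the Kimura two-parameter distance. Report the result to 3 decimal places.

P = 255/2675 ≈ 0.095327 and Q = 122/2675 ≈ 0.045607.
Under the Kimura two-parameter model, d = −½ ln(1 − 2P − Q) − ¼ ln(1 − 2Q).
1 − 2P − Q = 0.763739, giving −½ ln(0.763739) = 0.134765.
1 − 2Q = 0.908786, giving −¼ ln(0.908786) = 0.023911.
d = 0.134765 + 0.023911 = 0.158676.

0.159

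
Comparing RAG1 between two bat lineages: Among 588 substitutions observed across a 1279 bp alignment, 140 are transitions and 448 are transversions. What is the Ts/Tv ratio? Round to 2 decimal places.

0.31

R = 140/448 = 0.3125 ≈ 0.31 (to 2 d.p.).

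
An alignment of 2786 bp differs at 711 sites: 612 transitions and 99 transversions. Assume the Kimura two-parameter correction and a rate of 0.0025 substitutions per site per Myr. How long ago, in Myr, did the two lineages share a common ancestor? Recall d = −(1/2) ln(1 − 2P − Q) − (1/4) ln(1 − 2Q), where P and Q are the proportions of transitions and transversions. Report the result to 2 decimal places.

P = 612/2786 ≈ 0.21967 and Q = 99/2786 ≈ 0.035535.
Under the Kimura two-parameter model, d = −½ ln(1 − 2P − Q) − ¼ ln(1 − 2Q).
1 − 2P − Q = 0.525125, giving −½ ln(0.525125) = 0.322059.
1 − 2Q = 0.92893, giving −¼ ln(0.92893) = 0.018430.
d = 0.322059 + 0.018430 = 0.340489.
Under a molecular clock d = 2μt, so t = d/(2μ) = 0.340489 / (2 × 0.0025) = 68.10 Myr.

68.10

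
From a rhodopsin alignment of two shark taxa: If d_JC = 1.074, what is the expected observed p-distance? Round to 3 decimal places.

0.571

p = (3/4)(1 − e^(−4d/3)) = 0.75 × (1 − e^(-1.432)) = 0.75 × (1 − 0.238831) = 0.570877.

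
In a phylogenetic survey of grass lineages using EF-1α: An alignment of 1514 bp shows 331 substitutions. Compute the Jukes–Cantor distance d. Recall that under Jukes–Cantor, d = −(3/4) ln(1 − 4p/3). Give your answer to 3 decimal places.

0.258

p = 331/1514 ≈ 0.218626.
d = −(3/4) ln(1 − 4p/3) = −0.75 ln(1 − 0.291501) = −0.75 ln(0.708499)
  = −0.75 × (-0.344607) = 0.258455 substitutions/site.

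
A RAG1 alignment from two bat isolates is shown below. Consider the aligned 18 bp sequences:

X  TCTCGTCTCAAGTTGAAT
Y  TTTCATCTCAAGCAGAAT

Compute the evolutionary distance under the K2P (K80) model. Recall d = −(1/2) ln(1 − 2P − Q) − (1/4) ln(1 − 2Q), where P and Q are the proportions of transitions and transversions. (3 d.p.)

Of 18 sites, 3 differences are transitions and 1 are transversions, so P = 3/18 ≈ 0.166667 and Q = 1/18 ≈ 0.055556.
Under the Kimura two-parameter model, d = −½ ln(1 − 2P − Q) − ¼ ln(1 − 2Q).
1 − 2P − Q = 0.61111, giving −½ ln(0.61111) = 0.246239.
1 − 2Q = 0.888888, giving −¼ ln(0.888888) = 0.029446.
d = 0.246239 + 0.029446 = 0.275685.

0.276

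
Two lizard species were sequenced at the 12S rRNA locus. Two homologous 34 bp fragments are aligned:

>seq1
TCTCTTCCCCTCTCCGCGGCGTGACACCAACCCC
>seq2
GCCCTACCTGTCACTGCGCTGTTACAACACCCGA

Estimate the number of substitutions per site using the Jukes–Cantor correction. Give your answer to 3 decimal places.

The sequences differ at 14 of 34 sites, so p = 14/34 ≈ 0.411765.
d = −(3/4) ln(1 − 4p/3) = −0.75 ln(1 − 0.54902) = −0.75 ln(0.45098)
  = −0.75 × (-0.796332) = 0.597249 substitutions/site.

0.597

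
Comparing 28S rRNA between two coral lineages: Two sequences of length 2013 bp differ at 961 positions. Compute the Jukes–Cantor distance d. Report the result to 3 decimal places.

p = 961/2013 ≈ 0.477397.
d = −(3/4) ln(1 − 4p/3) = −0.75 ln(1 − 0.636529) = −0.75 ln(0.363471)
  = −0.75 × (-1.012056) = 0.759042 substitutions/site.

0.759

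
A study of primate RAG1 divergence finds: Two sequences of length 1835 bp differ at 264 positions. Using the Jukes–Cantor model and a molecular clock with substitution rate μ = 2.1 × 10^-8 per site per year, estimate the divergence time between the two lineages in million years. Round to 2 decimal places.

3.80

p = 264/1835 ≈ 0.143869.
d = −(3/4) ln(1 − 4p/3) = −0.75 ln(1 − 0.191825) = −0.75 ln(0.808175)
  = −0.75 × (-0.212977) = 0.159733 substitutions/site.
Under a molecular clock d = 2μt, so t = d/(2μ) = 0.159733 / (2 × 2.1 × 10^-8) = 3.80 million years.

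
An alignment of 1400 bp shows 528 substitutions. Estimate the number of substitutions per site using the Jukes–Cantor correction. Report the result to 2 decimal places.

p = 528/1400 ≈ 0.377143.
d = −(3/4) ln(1 − 4p/3) = −0.75 ln(1 − 0.502857) = −0.75 ln(0.497143)
  = −0.75 × (-0.698878) = 0.524159 substitutions/site.

0.52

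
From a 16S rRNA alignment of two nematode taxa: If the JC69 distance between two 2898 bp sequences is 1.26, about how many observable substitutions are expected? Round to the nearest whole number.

Invert JC69: p = (3/4)(1 − e^(−4d/3)) = 0.75 × (1 − e^(-1.68)) = 0.75 × (1 − 0.186374) = 0.610220.
Expected differing sites = pL ≈ 0.610220 × 2898 = 1768.41756 ≈ 1768.

1768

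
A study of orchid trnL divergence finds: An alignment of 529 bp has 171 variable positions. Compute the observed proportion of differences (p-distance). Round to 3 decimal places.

0.323

p = 171/529 = 0.323251… ≈ 0.323 (to 3 d.p.).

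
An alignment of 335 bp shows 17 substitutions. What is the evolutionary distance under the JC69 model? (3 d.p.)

0.053

p = 17/335 ≈ 0.050746.
d = −(3/4) ln(1 − 4p/3) = −0.75 ln(1 − 0.067661) = −0.75 ln(0.932339)
  = −0.75 × (-0.070059) = 0.052544 substitutions/site.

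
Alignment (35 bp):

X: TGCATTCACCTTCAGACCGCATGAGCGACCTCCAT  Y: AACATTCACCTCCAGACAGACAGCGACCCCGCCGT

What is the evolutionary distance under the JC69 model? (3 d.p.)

0.513

The sequences differ at 13 of 35 sites, so p = 13/35 ≈ 0.371429.
d = −(3/4) ln(1 − 4p/3) = −0.75 ln(1 − 0.495239) = −0.75 ln(0.504761)
  = −0.75 × (-0.683670) = 0.512753 substitutions/site.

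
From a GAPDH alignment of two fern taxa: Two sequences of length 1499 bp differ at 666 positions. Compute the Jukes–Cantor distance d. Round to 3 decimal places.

p = 666/1499 ≈ 0.444296.
d = −(3/4) ln(1 − 4p/3) = −0.75 ln(1 − 0.592395) = −0.75 ln(0.407605)
  = −0.75 × (-0.897457) = 0.673093 substitutions/site.

0.673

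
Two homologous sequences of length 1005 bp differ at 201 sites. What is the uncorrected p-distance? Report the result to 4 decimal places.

0.2000

p = 201/1005 = 0.2000.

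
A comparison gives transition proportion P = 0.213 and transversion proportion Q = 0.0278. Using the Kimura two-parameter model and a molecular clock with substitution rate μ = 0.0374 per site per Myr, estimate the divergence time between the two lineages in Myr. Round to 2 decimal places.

4.23

Under the Kimura two-parameter model, d = −½ ln(1 − 2P − Q) − ¼ ln(1 − 2Q).
1 − 2P − Q = 0.5462, giving −½ ln(0.5462) = 0.302385.
1 − 2Q = 0.9444, giving −¼ ln(0.9444) = 0.014301.
d = 0.302385 + 0.014301 = 0.316686.
Under a molecular clock d = 2μt, so t = d/(2μ) = 0.316686 / (2 × 0.0374) = 4.23 Myr.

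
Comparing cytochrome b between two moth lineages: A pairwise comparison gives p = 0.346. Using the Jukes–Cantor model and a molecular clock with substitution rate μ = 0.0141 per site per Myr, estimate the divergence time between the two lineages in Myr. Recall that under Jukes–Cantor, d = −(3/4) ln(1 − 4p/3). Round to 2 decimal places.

d = −(3/4) ln(1 − 4p/3) = −0.75 ln(1 − 0.461333) = −0.75 ln(0.538667)
  = −0.75 × (-0.618658) = 0.463994 substitutions/site.
Under a molecular clock d = 2μt, so t = d/(2μ) = 0.463994 / (2 × 0.0141) = 16.45 Myr.

16.45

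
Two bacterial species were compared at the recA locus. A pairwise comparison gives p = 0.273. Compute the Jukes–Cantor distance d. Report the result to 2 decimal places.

0.34

d = −(3/4) ln(1 − 4p/3) = −0.75 ln(1 − 0.364) = −0.75 ln(0.636)
  = −0.75 × (-0.452557) = 0.339418 substitutions/site.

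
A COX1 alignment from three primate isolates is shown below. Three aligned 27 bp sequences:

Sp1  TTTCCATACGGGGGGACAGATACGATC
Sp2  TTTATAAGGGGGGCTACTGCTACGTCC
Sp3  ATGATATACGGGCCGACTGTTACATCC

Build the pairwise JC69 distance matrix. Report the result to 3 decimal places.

Sp1–Sp2: 11/27 sites differ → p ≈ 0.407407, d = −0.75 ln(1 − 0.543209) = 0.587647 ≈ 0.588.
Sp1–Sp3: 11/27 sites differ → p ≈ 0.407407, d = −0.75 ln(1 − 0.543209) = 0.587647 ≈ 0.588.
Sp2–Sp3: 9/27 sites differ → p ≈ 0.333333, d = −0.75 ln(1 − 0.444444) = 0.440839 ≈ 0.441.

d(Sp1,Sp2) = 0.588, d(Sp1,Sp3) = 0.588, d(Sp2,Sp3) = 0.441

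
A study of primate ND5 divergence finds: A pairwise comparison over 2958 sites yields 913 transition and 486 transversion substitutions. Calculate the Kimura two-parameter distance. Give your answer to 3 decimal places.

P = 913/2958 ≈ 0.308654 and Q = 486/2958 ≈ 0.1643.
Under the Kimura two-parameter model, d = −½ ln(1 − 2P − Q) − ¼ ln(1 − 2Q).
1 − 2P − Q = 0.218392, giving −½ ln(0.218392) = 0.760732.
1 − 2Q = 0.6714, giving −¼ ln(0.6714) = 0.099598.
d = 0.760732 + 0.099598 = 0.860330.

0.860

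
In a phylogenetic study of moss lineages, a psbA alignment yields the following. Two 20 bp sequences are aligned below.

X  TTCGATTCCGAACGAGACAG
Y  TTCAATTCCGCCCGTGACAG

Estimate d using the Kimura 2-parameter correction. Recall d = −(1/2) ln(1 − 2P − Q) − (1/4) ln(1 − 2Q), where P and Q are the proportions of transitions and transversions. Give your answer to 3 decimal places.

Of 20 sites, 1 differences are transitions and 3 are transversions, so P = 1/20 = 0.05 and Q = 3/20 = 0.15.
Under the Kimura two-parameter model, d = −½ ln(1 − 2P − Q) − ¼ ln(1 − 2Q).
1 − 2P − Q = 0.75, giving −½ ln(0.75) = 0.143841.
1 − 2Q = 0.7, giving −¼ ln(0.7) = 0.089169.
d = 0.143841 + 0.089169 = 0.233010.

0.233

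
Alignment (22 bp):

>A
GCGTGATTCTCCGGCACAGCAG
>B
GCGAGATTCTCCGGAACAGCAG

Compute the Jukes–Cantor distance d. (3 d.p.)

0.097

The sequences differ at 2 of 22 sites (4, 15), so p = 2/22 ≈ 0.090909.
d = −(3/4) ln(1 − 4p/3) = −0.75 ln(1 − 0.121212) = −0.75 ln(0.878788)
  = −0.75 × (-0.129212) = 0.096909 substitutions/site.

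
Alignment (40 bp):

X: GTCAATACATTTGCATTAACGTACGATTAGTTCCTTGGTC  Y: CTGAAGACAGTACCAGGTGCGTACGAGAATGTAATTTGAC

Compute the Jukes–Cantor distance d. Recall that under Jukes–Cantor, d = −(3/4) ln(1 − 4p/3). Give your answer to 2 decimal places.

The sequences differ at 18 of 40 sites, so p = 18/40 = 0.45.
d = −(3/4) ln(1 − 4p/3) = −0.75 ln(1 − 0.6) = −0.75 ln(0.4)
  = −0.75 × (-0.916291) = 0.687218 substitutions/site.

0.69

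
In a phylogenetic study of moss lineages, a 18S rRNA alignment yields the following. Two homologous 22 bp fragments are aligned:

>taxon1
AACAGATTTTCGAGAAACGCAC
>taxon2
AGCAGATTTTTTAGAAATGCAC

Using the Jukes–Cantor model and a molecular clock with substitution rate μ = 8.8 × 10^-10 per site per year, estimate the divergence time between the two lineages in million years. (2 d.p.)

The sequences differ at 4 of 22 sites (2, 11, 12, 18), so p = 4/22 ≈ 0.181818.
d = −(3/4) ln(1 − 4p/3) = −0.75 ln(1 − 0.242424) = −0.75 ln(0.757576)
  = −0.75 × (-0.277631) = 0.208223 substitutions/site.
Under a molecular clock d = 2μt, so t = d/(2μ) = 0.208223 / (2 × 8.8 × 10^-10) = 118.31 million years.

118.31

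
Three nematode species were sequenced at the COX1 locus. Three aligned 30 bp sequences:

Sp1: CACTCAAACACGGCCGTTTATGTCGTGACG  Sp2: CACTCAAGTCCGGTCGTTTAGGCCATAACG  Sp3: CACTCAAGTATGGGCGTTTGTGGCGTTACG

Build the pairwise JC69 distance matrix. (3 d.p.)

d(Sp1,Sp2) = 0.330, d(Sp1,Sp3) = 0.280, d(Sp2,Sp3) = 0.330

Sp1–Sp2: 8/30 sites differ → p ≈ 0.266667, d = −0.75 ln(1 − 0.355556) = 0.329526 ≈ 0.330.
Sp1–Sp3: 7/30 sites differ → p ≈ 0.233333, d = −0.75 ln(1 − 0.311111) = 0.279506 ≈ 0.280.
Sp2–Sp3: 8/30 sites differ → p ≈ 0.266667, d = −0.75 ln(1 − 0.355556) = 0.329526 ≈ 0.330.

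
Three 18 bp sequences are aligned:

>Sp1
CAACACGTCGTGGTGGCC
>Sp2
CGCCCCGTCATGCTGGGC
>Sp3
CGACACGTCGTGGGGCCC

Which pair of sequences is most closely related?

Sp1 and Sp3

Sp1–Sp2: 6/18 differ, p = 0.333, d = 0.441.
Sp1–Sp3: 3/18 differ, p = 0.167, d = 0.188.
Sp2–Sp3: 7/18 differ, p = 0.389, d = 0.548.
The smallest distance is between Sp1 and Sp3.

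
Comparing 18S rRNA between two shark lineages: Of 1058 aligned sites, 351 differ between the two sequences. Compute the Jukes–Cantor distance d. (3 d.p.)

0.438

p = 351/1058 ≈ 0.331758.
d = −(3/4) ln(1 − 4p/3) = −0.75 ln(1 − 0.442344) = −0.75 ln(0.557656)
  = −0.75 × (-0.584013) = 0.438010 substitutions/site.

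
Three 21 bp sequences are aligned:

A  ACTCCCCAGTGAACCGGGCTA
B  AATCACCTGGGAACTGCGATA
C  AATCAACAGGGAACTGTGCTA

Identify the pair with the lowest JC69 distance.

B and C

A–B: 7/21 differ, p = 0.333, d = 0.441.
A–C: 6/21 differ, p = 0.286, d = 0.360.
B–C: 4/21 differ, p = 0.190, d = 0.220.
The smallest distance is between B and C.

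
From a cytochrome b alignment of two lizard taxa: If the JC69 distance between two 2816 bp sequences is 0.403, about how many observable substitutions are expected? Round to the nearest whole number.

Invert JC69: p = (3/4)(1 − e^(−4d/3)) = 0.75 × (1 − e^(-0.537333)) = 0.75 × (1 − 0.584305) = 0.311771.
Expected differing sites = pL ≈ 0.311771 × 2816 = 877.947136 ≈ 878.

878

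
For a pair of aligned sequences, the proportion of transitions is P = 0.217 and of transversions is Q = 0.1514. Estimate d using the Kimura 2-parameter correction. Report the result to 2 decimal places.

0.53

Under the Kimura two-parameter model, d = −½ ln(1 − 2P − Q) − ¼ ln(1 − 2Q).
1 − 2P − Q = 0.4146, giving −½ ln(0.4146) = 0.440221.
1 − 2Q = 0.6972, giving −¼ ln(0.6972) = 0.090171.
d = 0.440221 + 0.090171 = 0.530392.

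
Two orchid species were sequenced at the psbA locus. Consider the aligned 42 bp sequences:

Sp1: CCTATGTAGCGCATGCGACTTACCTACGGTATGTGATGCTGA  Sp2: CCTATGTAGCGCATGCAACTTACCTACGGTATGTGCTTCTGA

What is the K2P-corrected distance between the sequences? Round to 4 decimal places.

Of 42 sites, 1 differences are transitions and 2 are transversions, so P = 1/42 ≈ 0.02381 and Q = 2/42 ≈ 0.047619.
Under the Kimura two-parameter model, d = −½ ln(1 − 2P − Q) − ¼ ln(1 − 2Q).
1 − 2P − Q = 0.904761, giving −½ ln(0.904761) = 0.050042.
1 − 2Q = 0.904762, giving −¼ ln(0.904762) = 0.025021.
d = 0.050042 + 0.025021 = 0.075063.

0.0751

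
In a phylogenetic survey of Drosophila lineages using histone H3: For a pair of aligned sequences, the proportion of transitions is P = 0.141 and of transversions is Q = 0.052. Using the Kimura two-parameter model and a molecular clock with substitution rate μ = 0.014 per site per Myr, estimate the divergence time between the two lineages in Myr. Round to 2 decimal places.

8.24

Under the Kimura two-parameter model, d = −½ ln(1 − 2P − Q) − ¼ ln(1 − 2Q).
1 − 2P − Q = 0.666, giving −½ ln(0.666) = 0.203233.
1 − 2Q = 0.896, giving −¼ ln(0.896) = 0.027454.
d = 0.203233 + 0.027454 = 0.230687.
Under a molecular clock d = 2μt, so t = d/(2μ) = 0.230687 / (2 × 0.014) = 8.24 Myr.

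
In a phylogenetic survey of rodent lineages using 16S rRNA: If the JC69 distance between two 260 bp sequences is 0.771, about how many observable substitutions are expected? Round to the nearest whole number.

125

Invert JC69: p = (3/4)(1 − e^(−4d/3)) = 0.75 × (1 − e^(-1.028)) = 0.75 × (1 − 0.357722) = 0.481709.
Expected differing sites = pL ≈ 0.481709 × 260 = 125.24434 ≈ 125.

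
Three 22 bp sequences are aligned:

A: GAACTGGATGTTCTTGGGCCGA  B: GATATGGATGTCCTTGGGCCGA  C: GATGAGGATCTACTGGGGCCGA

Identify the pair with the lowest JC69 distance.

A–B: 3/22 differ, p = 0.136, d = 0.151.
A–C: 6/22 differ, p = 0.273, d = 0.339.
B–C: 5/22 differ, p = 0.227, d = 0.271.
The smallest distance is between A and B.

A and B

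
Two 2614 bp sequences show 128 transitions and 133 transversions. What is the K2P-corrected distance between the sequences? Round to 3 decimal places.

0.107

P = 128/2614 ≈ 0.048967 and Q = 133/2614 ≈ 0.05088.
Under the Kimura two-parameter model, d = −½ ln(1 − 2P − Q) − ¼ ln(1 − 2Q).
1 − 2P − Q = 0.851186, giving −½ ln(0.851186) = 0.080562.
1 − 2Q = 0.89824, giving −¼ ln(0.89824) = 0.026829.
d = 0.080562 + 0.026829 = 0.107391.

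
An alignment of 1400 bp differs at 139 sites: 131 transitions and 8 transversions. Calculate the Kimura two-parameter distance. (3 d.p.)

P = 131/1400 ≈ 0.093571 and Q = 8/1400 ≈ 0.005714.
Under the Kimura two-parameter model, d = −½ ln(1 − 2P − Q) − ¼ ln(1 − 2Q).
1 − 2P − Q = 0.807144, giving −½ ln(0.807144) = 0.107127.
1 − 2Q = 0.988572, giving −¼ ln(0.988572) = 0.002873.
d = 0.107127 + 0.002873 = 0.110000.

0.110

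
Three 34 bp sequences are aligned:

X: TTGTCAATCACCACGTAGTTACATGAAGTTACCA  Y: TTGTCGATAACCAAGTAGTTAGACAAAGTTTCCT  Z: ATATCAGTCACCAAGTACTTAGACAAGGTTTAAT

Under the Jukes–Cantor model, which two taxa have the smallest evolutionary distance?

X–Y: 8/34 differ, p = 0.235, d = 0.282.
X–Z: 13/34 differ, p = 0.382, d = 0.535.
Y–Z: 9/34 differ, p = 0.265, d = 0.326.
The smallest distance is between X and Y.

X and Y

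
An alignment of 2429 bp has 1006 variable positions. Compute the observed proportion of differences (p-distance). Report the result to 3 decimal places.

0.414

p = 1006/2429 = 0.414162… ≈ 0.414 (to 3 d.p.).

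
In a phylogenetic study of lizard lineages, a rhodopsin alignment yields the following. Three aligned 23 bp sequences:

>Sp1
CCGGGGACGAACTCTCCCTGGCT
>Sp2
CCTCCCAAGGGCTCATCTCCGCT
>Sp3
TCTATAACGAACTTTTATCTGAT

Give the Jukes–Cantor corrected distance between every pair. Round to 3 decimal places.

d(Sp1,Sp2) = 0.892, d(Sp1,Sp3) = 0.892, d(Sp2,Sp3) = 0.892

Sp1–Sp2: 12/23 sites differ → p ≈ 0.521739, d = −0.75 ln(1 − 0.695652) = 0.892188 ≈ 0.892.
Sp1–Sp3: 12/23 sites differ → p ≈ 0.521739, d = −0.75 ln(1 − 0.695652) = 0.892188 ≈ 0.892.
Sp2–Sp3: 12/23 sites differ → p ≈ 0.521739, d = −0.75 ln(1 − 0.695652) = 0.892188 ≈ 0.892.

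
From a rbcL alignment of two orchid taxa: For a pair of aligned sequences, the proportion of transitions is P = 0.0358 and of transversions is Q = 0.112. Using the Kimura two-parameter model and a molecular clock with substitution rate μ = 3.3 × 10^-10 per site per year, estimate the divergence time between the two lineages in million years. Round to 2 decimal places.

249.74

Under the Kimura two-parameter model, d = −½ ln(1 − 2P − Q) − ¼ ln(1 − 2Q).
1 − 2P − Q = 0.8164, giving −½ ln(0.8164) = 0.101425.
1 − 2Q = 0.776, giving −¼ ln(0.776) = 0.063401.
d = 0.101425 + 0.063401 = 0.164826.
Under a molecular clock d = 2μt, so t = d/(2μ) = 0.164826 / (2 × 3.3 × 10^-10) = 249.74 million years.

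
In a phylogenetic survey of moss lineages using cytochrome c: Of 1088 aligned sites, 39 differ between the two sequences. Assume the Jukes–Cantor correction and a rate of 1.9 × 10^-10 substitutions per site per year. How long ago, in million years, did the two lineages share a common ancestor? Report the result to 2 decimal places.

p = 39/1088 ≈ 0.035846.
d = −(3/4) ln(1 − 4p/3) = −0.75 ln(1 − 0.047795) = −0.75 ln(0.952205)
  = −0.75 × (-0.048975) = 0.036731 substitutions/site.
Under a molecular clock d = 2μt, so t = d/(2μ) = 0.036731 / (2 × 1.9 × 10^-10) = 96.66 million years.

96.66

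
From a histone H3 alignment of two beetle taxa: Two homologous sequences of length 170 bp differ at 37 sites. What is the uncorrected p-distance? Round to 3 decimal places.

0.218

p = 37/170 = 0.217647… ≈ 0.218 (to 3 d.p.).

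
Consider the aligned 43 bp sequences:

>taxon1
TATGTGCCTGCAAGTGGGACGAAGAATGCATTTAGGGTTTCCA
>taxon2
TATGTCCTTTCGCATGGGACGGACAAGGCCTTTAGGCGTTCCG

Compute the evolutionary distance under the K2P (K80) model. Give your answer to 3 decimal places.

0.388

Of 43 sites, 5 differences are transitions and 8 are transversions, so P = 5/43 ≈ 0.116279 and Q = 8/43 ≈ 0.186047.
Under the Kimura two-parameter model, d = −½ ln(1 − 2P − Q) − ¼ ln(1 − 2Q).
1 − 2P − Q = 0.581395, giving −½ ln(0.581395) = 0.271162.
1 − 2Q = 0.627906, giving −¼ ln(0.627906) = 0.116341.
d = 0.271162 + 0.116341 = 0.387503.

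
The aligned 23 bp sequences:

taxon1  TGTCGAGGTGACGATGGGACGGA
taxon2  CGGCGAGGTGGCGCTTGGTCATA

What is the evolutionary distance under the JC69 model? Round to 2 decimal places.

0.47

The sequences differ at 8 of 23 sites (1, 3, 11, 14, 16, 19, 21, 22), so p = 8/23 ≈ 0.347826.
d = −(3/4) ln(1 − 4p/3) = −0.75 ln(1 − 0.463768) = −0.75 ln(0.536232)
  = −0.75 × (-0.623188) = 0.467391 substitutions/site.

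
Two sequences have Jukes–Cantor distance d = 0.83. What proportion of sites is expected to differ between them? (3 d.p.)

0.502

p = (3/4)(1 − e^(−4d/3)) = 0.75 × (1 − e^(-1.106667)) = 0.75 × (1 − 0.330659) = 0.502006.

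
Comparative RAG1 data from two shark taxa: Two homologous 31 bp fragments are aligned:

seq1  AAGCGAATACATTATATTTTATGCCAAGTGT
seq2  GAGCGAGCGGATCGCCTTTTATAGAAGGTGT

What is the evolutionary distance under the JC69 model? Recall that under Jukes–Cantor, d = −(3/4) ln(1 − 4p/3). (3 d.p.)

The sequences differ at 13 of 31 sites, so p = 13/31 ≈ 0.419355.
d = −(3/4) ln(1 − 4p/3) = −0.75 ln(1 − 0.55914) = −0.75 ln(0.44086)
  = −0.75 × (-0.819028) = 0.614271 substitutions/site.

0.614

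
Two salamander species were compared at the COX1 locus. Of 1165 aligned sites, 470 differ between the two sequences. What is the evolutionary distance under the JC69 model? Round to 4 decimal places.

p = 470/1165 ≈ 0.403433.
d = −(3/4) ln(1 − 4p/3) = −0.75 ln(1 − 0.537911) = −0.75 ln(0.462089)
  = −0.75 × (-0.771998) = 0.578999 substitutions/site.

0.5790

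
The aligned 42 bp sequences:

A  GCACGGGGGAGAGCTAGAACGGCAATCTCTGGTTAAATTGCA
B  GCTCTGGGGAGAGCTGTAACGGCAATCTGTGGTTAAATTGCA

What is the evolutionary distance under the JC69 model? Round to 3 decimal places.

0.130

The sequences differ at 5 of 42 sites (3, 5, 16, 17, 29), so p = 5/42 ≈ 0.119048.
d = −(3/4) ln(1 − 4p/3) = −0.75 ln(1 − 0.158731) = −0.75 ln(0.841269)
  = −0.75 × (-0.172844) = 0.129633 substitutions/site.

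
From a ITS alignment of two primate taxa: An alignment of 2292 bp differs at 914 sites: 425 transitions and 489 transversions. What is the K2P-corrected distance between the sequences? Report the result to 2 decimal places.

0.58

P = 425/2292 ≈ 0.185428 and Q = 489/2292 ≈ 0.213351.
Under the Kimura two-parameter model, d = −½ ln(1 − 2P − Q) − ¼ ln(1 − 2Q).
1 − 2P − Q = 0.415793, giving −½ ln(0.415793) = 0.438784.
1 − 2Q = 0.573298, giving −¼ ln(0.573298) = 0.139087.
d = 0.438784 + 0.139087 = 0.577871.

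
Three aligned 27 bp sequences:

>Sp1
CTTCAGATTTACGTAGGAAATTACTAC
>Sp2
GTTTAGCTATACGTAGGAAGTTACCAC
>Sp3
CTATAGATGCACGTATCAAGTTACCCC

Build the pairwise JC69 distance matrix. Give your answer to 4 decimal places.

d(Sp1,Sp2) = 0.2635, d(Sp1,Sp3) = 0.4408, d(Sp2,Sp3) = 0.3770

Sp1–Sp2: 6/27 sites differ → p ≈ 0.222222, d = −0.75 ln(1 − 0.296296) = 0.263548 ≈ 0.2635.
Sp1–Sp3: 9/27 sites differ → p ≈ 0.333333, d = −0.75 ln(1 − 0.444444) = 0.440839 ≈ 0.4408.
Sp2–Sp3: 8/27 sites differ → p ≈ 0.296296, d = −0.75 ln(1 − 0.395061) = 0.376971 ≈ 0.3770.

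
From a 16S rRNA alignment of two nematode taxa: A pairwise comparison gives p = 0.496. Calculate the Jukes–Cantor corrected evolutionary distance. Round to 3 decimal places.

0.812

d = −(3/4) ln(1 − 4p/3) = −0.75 ln(1 − 0.661333) = −0.75 ln(0.338667)
  = −0.75 × (-1.082738) = 0.812054 substitutions/site.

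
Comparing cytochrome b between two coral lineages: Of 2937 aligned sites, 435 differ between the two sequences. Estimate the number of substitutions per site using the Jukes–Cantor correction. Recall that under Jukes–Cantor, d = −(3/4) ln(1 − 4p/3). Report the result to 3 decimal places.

p = 435/2937 ≈ 0.14811.
d = −(3/4) ln(1 − 4p/3) = −0.75 ln(1 − 0.19748) = −0.75 ln(0.80252)
  = −0.75 × (-0.219999) = 0.164999 substitutions/site.

0.165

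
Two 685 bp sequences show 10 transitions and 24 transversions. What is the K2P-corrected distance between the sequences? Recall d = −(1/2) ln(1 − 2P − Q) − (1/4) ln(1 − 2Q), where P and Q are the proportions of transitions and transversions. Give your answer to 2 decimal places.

P = 10/685 ≈ 0.014599 and Q = 24/685 ≈ 0.035036.
Under the Kimura two-parameter model, d = −½ ln(1 − 2P − Q) − ¼ ln(1 − 2Q).
1 − 2P − Q = 0.935766, giving −½ ln(0.935766) = 0.033195.
1 − 2Q = 0.929928, giving −¼ ln(0.929928) = 0.018162.
d = 0.033195 + 0.018162 = 0.051357.

0.05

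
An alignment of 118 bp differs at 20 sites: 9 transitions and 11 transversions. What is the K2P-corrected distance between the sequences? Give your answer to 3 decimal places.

0.193

P = 9/118 ≈ 0.076271 and Q = 11/118 ≈ 0.09322.
Under the Kimura two-parameter model, d = −½ ln(1 − 2P − Q) − ¼ ln(1 − 2Q).
1 − 2P − Q = 0.754238, giving −½ ln(0.754238) = 0.141024.
1 − 2Q = 0.81356, giving −¼ ln(0.81356) = 0.051584.
d = 0.141024 + 0.051584 = 0.192608.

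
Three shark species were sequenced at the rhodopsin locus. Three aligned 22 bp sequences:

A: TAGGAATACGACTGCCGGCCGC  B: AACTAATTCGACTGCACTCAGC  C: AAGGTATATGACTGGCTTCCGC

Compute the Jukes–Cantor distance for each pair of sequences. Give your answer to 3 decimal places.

A–B: 8/22 sites differ → p ≈ 0.363636, d = −0.75 ln(1 − 0.484848) = 0.497470 ≈ 0.497.
A–C: 6/22 sites differ → p ≈ 0.272727, d = −0.75 ln(1 − 0.363636) = 0.338988 ≈ 0.339.
B–C: 9/22 sites differ → p ≈ 0.409091, d = −0.75 ln(1 − 0.545455) = 0.591344 ≈ 0.591.

d(A,B) = 0.497, d(A,C) = 0.339, d(B,C) = 0.591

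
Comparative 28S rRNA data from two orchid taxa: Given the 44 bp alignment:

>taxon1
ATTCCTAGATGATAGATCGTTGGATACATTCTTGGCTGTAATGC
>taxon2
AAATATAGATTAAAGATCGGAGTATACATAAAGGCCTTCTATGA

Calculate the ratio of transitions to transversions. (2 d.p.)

Transitions are A↔G and C↔T; transversions are all other mismatches.
Transitions: 2. Transversions: 16.
R = 2/16 = 0.125 ≈ 0.13 (to 2 d.p.).

0.13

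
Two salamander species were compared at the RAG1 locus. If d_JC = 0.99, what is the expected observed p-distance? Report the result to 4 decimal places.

p = (3/4)(1 − e^(−4d/3)) = 0.75 × (1 − e^(-1.32)) = 0.75 × (1 − 0.267135) = 0.549649.

0.5496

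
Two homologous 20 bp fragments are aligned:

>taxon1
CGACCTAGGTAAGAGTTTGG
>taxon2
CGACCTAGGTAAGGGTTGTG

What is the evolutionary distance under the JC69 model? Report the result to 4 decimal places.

0.1674

The sequences differ at 3 of 20 sites (14, 18, 19), so p = 3/20 = 0.15.
d = −(3/4) ln(1 − 4p/3) = −0.75 ln(1 − 0.2) = −0.75 ln(0.8)
  = −0.75 × (-0.223144) = 0.167358 substitutions/site.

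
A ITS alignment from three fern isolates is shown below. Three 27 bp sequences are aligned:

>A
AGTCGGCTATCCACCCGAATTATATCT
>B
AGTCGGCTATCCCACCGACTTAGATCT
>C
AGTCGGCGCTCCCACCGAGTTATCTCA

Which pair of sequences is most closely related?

A and B

A–B: 4/27 differ, p = 0.148, d = 0.165.
A–C: 7/27 differ, p = 0.259, d = 0.318.
B–C: 6/27 differ, p = 0.222, d = 0.264.
The smallest distance is between A and B.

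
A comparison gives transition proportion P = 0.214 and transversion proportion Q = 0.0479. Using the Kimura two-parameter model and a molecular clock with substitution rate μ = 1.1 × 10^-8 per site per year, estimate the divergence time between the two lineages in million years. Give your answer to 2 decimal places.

15.83

Under the Kimura two-parameter model, d = −½ ln(1 − 2P − Q) − ¼ ln(1 − 2Q).
1 − 2P − Q = 0.5241, giving −½ ln(0.5241) = 0.323036.
1 − 2Q = 0.9042, giving −¼ ln(0.9042) = 0.025176.
d = 0.323036 + 0.025176 = 0.348212.
Under a molecular clock d = 2μt, so t = d/(2μ) = 0.348212 / (2 × 1.1 × 10^-8) = 15.83 million years.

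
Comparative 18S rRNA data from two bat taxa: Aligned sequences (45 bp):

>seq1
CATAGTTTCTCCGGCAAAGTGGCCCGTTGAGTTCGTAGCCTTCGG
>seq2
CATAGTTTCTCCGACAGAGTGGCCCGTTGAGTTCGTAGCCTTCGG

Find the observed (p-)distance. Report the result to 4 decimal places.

0.0444

The sequences differ at 2 of 45 positions (sites 14, 17).
p = 2/45 = 0.044444… ≈ 0.0444 (to 4 d.p.).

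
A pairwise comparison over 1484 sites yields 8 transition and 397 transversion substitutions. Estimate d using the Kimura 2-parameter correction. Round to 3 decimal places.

P = 8/1484 ≈ 0.005391 and Q = 397/1484 ≈ 0.26752.
Under the Kimura two-parameter model, d = −½ ln(1 − 2P − Q) − ¼ ln(1 − 2Q).
1 − 2P − Q = 0.721698, giving −½ ln(0.721698) = 0.163074.
1 − 2Q = 0.46496, giving −¼ ln(0.46496) = 0.191451.
d = 0.163074 + 0.191451 = 0.354525.

0.355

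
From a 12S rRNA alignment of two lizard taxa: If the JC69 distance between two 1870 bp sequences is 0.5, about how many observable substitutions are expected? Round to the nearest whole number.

Invert JC69: p = (3/4)(1 − e^(−4d/3)) = 0.75 × (1 − e^(-0.666667)) = 0.75 × (1 − 0.513417) = 0.364937.
Expected differing sites = pL ≈ 0.364937 × 1870 = 682.43219 ≈ 682.

682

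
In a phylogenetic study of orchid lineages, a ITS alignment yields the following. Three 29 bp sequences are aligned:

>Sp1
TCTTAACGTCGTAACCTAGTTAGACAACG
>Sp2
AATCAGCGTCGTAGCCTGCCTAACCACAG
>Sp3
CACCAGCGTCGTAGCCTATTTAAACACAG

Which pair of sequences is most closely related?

Sp1–Sp2: 12/29 differ, p = 0.414, d = 0.602.
Sp1–Sp3: 10/29 differ, p = 0.345, d = 0.462.
Sp2–Sp3: 6/29 differ, p = 0.207, d = 0.242.
The smallest distance is between Sp2 and Sp3.

Sp2 and Sp3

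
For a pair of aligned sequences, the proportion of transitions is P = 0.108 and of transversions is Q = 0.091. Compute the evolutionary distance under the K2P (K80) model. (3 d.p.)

Under the Kimura two-parameter model, d = −½ ln(1 − 2P − Q) − ¼ ln(1 − 2Q).
1 − 2P − Q = 0.693, giving −½ ln(0.693) = 0.183363.
1 − 2Q = 0.818, giving −¼ ln(0.818) = 0.050223.
d = 0.183363 + 0.050223 = 0.233586.

0.234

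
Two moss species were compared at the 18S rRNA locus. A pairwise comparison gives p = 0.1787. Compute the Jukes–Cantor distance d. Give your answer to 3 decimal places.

d = −(3/4) ln(1 − 4p/3) = −0.75 ln(1 − 0.238267) = −0.75 ln(0.761733)
  = −0.75 × (-0.272159) = 0.204119 substitutions/site.

0.204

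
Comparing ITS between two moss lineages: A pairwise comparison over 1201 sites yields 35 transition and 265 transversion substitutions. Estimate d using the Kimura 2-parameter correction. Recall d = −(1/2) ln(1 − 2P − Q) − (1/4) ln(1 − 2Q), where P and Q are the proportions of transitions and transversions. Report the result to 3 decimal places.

0.309

P = 35/1201 ≈ 0.029142 and Q = 265/1201 ≈ 0.220649.
Under the Kimura two-parameter model, d = −½ ln(1 − 2P − Q) − ¼ ln(1 − 2Q).
1 − 2P − Q = 0.721067, giving −½ ln(0.721067) = 0.163512.
1 − 2Q = 0.558702, giving −¼ ln(0.558702) = 0.145535.
d = 0.163512 + 0.145535 = 0.309047.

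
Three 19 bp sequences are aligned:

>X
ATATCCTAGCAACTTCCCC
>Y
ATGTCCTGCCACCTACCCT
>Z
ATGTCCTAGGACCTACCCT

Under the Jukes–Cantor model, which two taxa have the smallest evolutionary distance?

X–Y: 6/19 differ, p = 0.316, d = 0.410.
X–Z: 5/19 differ, p = 0.263, d = 0.324.
Y–Z: 3/19 differ, p = 0.158, d = 0.177.
The smallest distance is between Y and Z.

Y and Z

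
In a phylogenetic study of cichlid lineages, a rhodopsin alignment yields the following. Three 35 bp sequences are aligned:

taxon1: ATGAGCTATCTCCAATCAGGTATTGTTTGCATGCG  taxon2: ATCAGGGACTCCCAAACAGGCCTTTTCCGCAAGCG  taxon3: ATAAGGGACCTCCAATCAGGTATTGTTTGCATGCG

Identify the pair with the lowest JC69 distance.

taxon1 and taxon3

taxon1–taxon2: 13/35 differ, p = 0.371, d = 0.513.
taxon1–taxon3: 4/35 differ, p = 0.114, d = 0.124.
taxon2–taxon3: 10/35 differ, p = 0.286, d = 0.360.
The smallest distance is between taxon1 and taxon3.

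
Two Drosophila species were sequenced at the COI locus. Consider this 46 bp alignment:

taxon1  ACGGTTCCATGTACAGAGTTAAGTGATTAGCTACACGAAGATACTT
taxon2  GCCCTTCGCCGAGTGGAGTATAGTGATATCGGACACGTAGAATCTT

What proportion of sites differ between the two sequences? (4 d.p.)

0.4348

The sequences differ at 20 of 46 positions.
p = 20/46 = 0.434782… ≈ 0.4348 (to 4 d.p.).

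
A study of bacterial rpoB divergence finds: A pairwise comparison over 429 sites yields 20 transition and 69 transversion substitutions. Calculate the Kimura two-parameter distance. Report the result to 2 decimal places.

0.24

P = 20/429 ≈ 0.04662 and Q = 69/429 ≈ 0.160839.
Under the Kimura two-parameter model, d = −½ ln(1 − 2P − Q) − ¼ ln(1 − 2Q).
1 − 2P − Q = 0.745921, giving −½ ln(0.745921) = 0.146568.
1 − 2Q = 0.678322, giving −¼ ln(0.678322) = 0.097033.
d = 0.146568 + 0.097033 = 0.243601.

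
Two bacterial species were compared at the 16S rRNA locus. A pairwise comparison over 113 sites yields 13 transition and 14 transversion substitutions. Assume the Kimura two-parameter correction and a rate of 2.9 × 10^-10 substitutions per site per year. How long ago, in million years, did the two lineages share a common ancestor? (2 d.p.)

P = 13/113 ≈ 0.115044 and Q = 14/113 ≈ 0.123894.
Under the Kimura two-parameter model, d = −½ ln(1 − 2P − Q) − ¼ ln(1 − 2Q).
1 − 2P − Q = 0.646018, giving −½ ln(0.646018) = 0.218464.
1 − 2Q = 0.752212, giving −¼ ln(0.752212) = 0.071184.
d = 0.218464 + 0.071184 = 0.289648.
Under a molecular clock d = 2μt, so t = d/(2μ) = 0.289648 / (2 × 2.9 × 10^-10) = 499.39 million years.

499.39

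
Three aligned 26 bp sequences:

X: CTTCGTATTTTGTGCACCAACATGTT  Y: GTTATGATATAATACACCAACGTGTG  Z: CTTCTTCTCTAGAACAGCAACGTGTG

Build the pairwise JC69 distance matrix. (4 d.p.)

d(X,Y) = 0.5393, d(X,Z) = 0.4643, d(Y,Z) = 0.3961

X–Y: 10/26 sites differ → p ≈ 0.384615, d = −0.75 ln(1 − 0.51282) = 0.539341 ≈ 0.5393.
X–Z: 9/26 sites differ → p ≈ 0.346154, d = −0.75 ln(1 − 0.461539) = 0.464280 ≈ 0.4643.
Y–Z: 8/26 sites differ → p ≈ 0.307692, d = −0.75 ln(1 − 0.410256) = 0.396050 ≈ 0.3961.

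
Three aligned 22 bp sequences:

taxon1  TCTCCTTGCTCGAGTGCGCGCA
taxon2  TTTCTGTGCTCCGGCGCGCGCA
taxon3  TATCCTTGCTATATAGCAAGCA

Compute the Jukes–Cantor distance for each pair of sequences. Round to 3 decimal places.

d(taxon1,taxon2) = 0.339, d(taxon1,taxon3) = 0.414, d(taxon2,taxon3) = 0.699

taxon1–taxon2: 6/22 sites differ → p ≈ 0.272727, d = −0.75 ln(1 − 0.363636) = 0.338988 ≈ 0.339.
taxon1–taxon3: 7/22 sites differ → p ≈ 0.318182, d = −0.75 ln(1 − 0.424243) = 0.414052 ≈ 0.414.
taxon2–taxon3: 10/22 sites differ → p ≈ 0.454545, d = −0.75 ln(1 − 0.60606) = 0.698667 ≈ 0.699.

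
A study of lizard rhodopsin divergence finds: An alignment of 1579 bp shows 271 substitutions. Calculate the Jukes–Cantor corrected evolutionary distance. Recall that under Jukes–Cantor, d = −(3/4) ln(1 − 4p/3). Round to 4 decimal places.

0.1949

p = 271/1579 ≈ 0.171628.
d = −(3/4) ln(1 − 4p/3) = −0.75 ln(1 − 0.228837) = −0.75 ln(0.771163)
  = −0.75 × (-0.259856) = 0.194892 substitutions/site.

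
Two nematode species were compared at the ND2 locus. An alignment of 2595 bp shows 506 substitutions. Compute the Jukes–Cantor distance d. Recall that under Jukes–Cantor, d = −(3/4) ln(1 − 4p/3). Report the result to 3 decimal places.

p = 506/2595 ≈ 0.19499.
d = −(3/4) ln(1 − 4p/3) = −0.75 ln(1 − 0.259987) = −0.75 ln(0.740013)
  = −0.75 × (-0.301088) = 0.225816 substitutions/site.

0.226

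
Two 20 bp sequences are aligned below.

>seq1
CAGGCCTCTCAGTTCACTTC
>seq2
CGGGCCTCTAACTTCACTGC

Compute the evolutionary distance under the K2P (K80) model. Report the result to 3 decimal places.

0.233

Of 20 sites, 1 differences are transitions and 3 are transversions, so P = 1/20 = 0.05 and Q = 3/20 = 0.15.
Under the Kimura two-parameter model, d = −½ ln(1 − 2P − Q) − ¼ ln(1 − 2Q).
1 − 2P − Q = 0.75, giving −½ ln(0.75) = 0.143841.
1 − 2Q = 0.7, giving −¼ ln(0.7) = 0.089169.
d = 0.143841 + 0.089169 = 0.233010.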